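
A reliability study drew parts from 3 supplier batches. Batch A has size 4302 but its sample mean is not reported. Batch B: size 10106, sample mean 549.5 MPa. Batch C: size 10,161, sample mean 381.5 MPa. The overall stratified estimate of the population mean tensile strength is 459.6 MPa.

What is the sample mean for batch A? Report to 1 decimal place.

Σ Nₕx̄ₕ = N·μ, so 4302·x̄_A = 24569·459.6 − (10106·549.5 + 10161·381.5).
= 11291912.4 − 9429668.5 = 1862243.9.
x̄_A = 1862243.9 / 4302 = 432.879... → 432.9.

432.9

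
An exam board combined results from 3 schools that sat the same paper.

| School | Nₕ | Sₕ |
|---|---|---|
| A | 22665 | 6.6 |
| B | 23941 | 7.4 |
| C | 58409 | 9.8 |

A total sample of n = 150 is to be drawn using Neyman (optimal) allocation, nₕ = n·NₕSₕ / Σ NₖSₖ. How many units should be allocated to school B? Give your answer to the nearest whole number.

Σ NₕSₕ = 22665·6.6 + 23941·7.4 + 58409·9.8 = 899160.6.
Share for B: 177163.4/899160.6 = 0.19703.
n_B = 150 × 0.19703 = 29.555... → 30.

30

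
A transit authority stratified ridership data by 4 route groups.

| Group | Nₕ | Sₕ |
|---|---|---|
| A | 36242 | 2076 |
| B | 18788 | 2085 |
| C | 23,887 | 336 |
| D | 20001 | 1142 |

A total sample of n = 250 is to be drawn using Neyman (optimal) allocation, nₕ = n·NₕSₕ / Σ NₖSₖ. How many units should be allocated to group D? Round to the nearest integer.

39

Σ NₕSₕ = 36242·2076 + 18788·2085 + 23887·336 + 20001·1142 = 145278546.
Share for D: 22841142/145278546 = 0.15722.
n_D = 250 × 0.15722 = 39.306... → 39.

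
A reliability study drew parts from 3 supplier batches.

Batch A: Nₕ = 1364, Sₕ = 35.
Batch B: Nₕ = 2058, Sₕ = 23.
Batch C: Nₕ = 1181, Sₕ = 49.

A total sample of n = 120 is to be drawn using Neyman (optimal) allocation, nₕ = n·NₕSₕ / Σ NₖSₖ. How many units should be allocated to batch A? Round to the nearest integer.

37

Σ NₕSₕ = 1364·35 + 2058·23 + 1181·49 = 152943.
Share for A: 47740/152943 = 0.31214.
n_A = 120 × 0.31214 = 37.457... → 37.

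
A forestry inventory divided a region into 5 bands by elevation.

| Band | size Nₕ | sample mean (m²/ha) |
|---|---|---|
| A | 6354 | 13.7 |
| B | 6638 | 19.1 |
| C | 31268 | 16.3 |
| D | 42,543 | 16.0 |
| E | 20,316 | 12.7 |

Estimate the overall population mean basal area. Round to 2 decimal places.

15.52

N = 107119; weights Wₕ = Nₕ/N = (0.0593, 0.0620, 0.2919, 0.3972, 0.1897).
x̄_st = Σ Wₕ·x̄ₕ = 0.0593·13.7 + 0.0620·19.1 + 0.2919·16.3 + 0.3972·16.0 + 0.1897·12.7 ≈ 15.5174...
→ 15.52.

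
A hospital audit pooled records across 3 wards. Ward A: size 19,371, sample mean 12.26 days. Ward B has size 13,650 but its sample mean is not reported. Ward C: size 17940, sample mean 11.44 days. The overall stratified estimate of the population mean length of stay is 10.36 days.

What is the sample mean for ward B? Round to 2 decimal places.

N = 19371 + 13650 + 17940 = 50961.
Overall total = μ·N = 10.36·50961 = 527955.96.
Subtract the known strata: 19371·12.26 + 17940·11.44 = 442722.06.
Remaining total for ward B: 527955.96 − 442722.06 = 85233.9.
Divide by its size: 85233.9 / 13650 = 6.2442... → 6.24.

6.24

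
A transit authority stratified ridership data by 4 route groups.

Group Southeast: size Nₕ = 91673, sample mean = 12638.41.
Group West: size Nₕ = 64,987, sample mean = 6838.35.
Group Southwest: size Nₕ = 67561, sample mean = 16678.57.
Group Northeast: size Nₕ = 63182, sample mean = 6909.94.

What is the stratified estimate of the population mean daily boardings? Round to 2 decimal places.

N = 287403; weights Wₕ = Nₕ/N = (0.3190, 0.2261, 0.2351, 0.2198).
x̄_st = Σ Wₕ·x̄ₕ = 0.3190·12638.41 + 0.2261·6838.35 + 0.2351·16678.57 + 0.2198·6909.94 ≈ 11017.3154...
→ 11017.32.

11017.32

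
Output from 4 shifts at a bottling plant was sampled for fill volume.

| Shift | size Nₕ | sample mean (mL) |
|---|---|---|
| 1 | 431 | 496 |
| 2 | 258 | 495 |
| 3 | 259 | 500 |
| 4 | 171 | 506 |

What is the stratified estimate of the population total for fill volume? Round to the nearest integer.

Estimate total by summing Nₕ·x̄ₕ over strata.
431·496 + 258·495 + 259·500 + 171·506 = 213776 + 127710 + 129500 + 86526 = 557512.

557512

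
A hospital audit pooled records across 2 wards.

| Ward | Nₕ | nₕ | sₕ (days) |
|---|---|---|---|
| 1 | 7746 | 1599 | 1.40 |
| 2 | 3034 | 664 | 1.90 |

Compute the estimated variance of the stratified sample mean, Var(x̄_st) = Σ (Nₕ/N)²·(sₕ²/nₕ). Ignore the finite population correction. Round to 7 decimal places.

0.0010635

N = 10780. Term for each stratum: Wₕ²sₕ²/nₕ.
Var(x̄_st) = 0.0006328854 + 0.0004306582 = 0.0010635436 → 0.0010635.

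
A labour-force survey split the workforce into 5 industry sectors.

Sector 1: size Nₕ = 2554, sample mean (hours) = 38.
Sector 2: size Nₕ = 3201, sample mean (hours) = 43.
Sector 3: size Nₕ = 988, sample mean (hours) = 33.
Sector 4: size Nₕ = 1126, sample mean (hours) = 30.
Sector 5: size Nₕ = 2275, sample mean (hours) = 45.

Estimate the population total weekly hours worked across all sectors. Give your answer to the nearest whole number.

Population total = Σ Nₕ·x̄ₕ (each stratum's size times its mean).
2554·38 + 3201·43 + 988·33 + 1126·30 + 2275·45 = 97052 + 137643 + 32604 + 33780 + 102375 = 403454.

403454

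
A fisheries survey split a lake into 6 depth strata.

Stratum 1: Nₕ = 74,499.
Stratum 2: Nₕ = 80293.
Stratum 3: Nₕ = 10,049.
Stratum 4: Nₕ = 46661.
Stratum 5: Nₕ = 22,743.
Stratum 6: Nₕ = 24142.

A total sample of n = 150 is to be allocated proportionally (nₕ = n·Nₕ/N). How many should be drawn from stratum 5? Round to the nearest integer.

13

Share of stratum 5 = 22743/258387 = 0.08802.
Allocate 150 × 0.08802 = 13.203... → 13.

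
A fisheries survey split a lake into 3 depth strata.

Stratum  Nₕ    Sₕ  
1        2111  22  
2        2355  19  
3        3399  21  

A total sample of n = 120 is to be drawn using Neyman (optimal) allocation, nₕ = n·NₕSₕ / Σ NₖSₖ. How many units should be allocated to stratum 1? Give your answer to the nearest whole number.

Σ NₕSₕ = 2111·22 + 2355·19 + 3399·21 = 162566.
Share for 1: 46442/162566 = 0.28568.
n_1 = 120 × 0.28568 = 34.282... → 34.

34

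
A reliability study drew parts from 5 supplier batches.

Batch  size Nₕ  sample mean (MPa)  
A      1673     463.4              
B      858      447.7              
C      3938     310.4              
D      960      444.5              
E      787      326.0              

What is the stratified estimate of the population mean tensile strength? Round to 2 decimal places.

x̄_st = (Σ Nₕx̄ₕ) / (Σ Nₕ) = (1673·463.4 + 858·447.7 + 3938·310.4 + 960·444.5 + 787·326.0) / 8216
= 3065032 / 8216 = 373.0565... → 373.06.

373.06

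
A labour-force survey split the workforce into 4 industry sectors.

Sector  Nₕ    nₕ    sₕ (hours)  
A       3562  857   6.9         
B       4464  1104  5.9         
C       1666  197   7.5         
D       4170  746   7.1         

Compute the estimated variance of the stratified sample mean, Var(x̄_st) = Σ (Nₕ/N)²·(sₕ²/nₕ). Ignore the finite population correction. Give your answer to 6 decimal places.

0.017177

N = 13862. Term for each stratum: Wₕ²sₕ²/nₕ.
Var(x̄_st) = 0.003668203 + 0.003269878 + 0.004124340 + 0.006115024 = 0.017177446 → 0.017177.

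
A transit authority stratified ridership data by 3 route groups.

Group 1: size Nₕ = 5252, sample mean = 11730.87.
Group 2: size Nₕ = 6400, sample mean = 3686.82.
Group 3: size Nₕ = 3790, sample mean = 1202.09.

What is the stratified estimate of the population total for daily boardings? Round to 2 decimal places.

89762098.34

Population total = Σ Nₕ·x̄ₕ (each stratum's size times its mean).
5252·11730.87 + 6400·3686.82 + 3790·1202.09 = 61610529.24 + 23595648 + 4555921.1 = 89762098.34.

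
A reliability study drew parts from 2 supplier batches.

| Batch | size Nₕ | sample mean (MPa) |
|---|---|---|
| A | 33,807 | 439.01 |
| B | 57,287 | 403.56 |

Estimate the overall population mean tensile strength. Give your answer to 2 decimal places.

N = 33807 + 57287 = 91094.
Overall mean = Σ (Nₕ/N)·x̄ₕ — weight by population share, not a simple average.
Σ Nₕx̄ₕ = 33807·439.01 + 57287·403.56 = 14841611.07 + 23118741.72 = 37960352.79.
Divide by N: 37960352.79 / 91094 = 416.7163... → 416.72.

416.72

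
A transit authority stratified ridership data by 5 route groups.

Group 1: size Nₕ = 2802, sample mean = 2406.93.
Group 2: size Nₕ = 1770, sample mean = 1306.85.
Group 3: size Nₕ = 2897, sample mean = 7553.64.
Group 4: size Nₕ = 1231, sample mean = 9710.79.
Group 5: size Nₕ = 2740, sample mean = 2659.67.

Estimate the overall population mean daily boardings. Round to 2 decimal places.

N = 11440; weights Wₕ = Nₕ/N = (0.2449, 0.1547, 0.2532, 0.1076, 0.2395).
x̄_st = Σ Wₕ·x̄ₕ = 0.2449·2406.93 + 0.1547·1306.85 + 0.2532·7553.64 + 0.1076·9710.79 + 0.2395·2659.67 ≈ 4386.5136...
→ 4386.51.

4386.51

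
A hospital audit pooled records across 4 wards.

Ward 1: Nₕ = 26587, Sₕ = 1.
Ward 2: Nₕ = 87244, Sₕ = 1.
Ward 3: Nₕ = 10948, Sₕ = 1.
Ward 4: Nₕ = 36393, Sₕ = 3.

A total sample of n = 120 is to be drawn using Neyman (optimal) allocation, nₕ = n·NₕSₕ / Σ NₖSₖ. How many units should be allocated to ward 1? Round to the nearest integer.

Σ NₕSₕ = 26587·1 + 87244·1 + 10948·1 + 36393·3 = 233958.
Share for 1: 26587/233958 = 0.11364.
n_1 = 120 × 0.11364 = 13.637... → 14.

14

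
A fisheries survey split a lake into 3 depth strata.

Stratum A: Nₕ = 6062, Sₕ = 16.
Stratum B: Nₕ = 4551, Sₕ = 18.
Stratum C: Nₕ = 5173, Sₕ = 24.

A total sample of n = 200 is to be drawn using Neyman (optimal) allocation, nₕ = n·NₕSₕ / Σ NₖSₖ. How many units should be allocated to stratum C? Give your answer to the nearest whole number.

Σ NₕSₕ = 6062·16 + 4551·18 + 5173·24 = 303062.
Share for C: 124152/303062 = 0.40966.
n_C = 200 × 0.40966 = 81.932... → 82.

82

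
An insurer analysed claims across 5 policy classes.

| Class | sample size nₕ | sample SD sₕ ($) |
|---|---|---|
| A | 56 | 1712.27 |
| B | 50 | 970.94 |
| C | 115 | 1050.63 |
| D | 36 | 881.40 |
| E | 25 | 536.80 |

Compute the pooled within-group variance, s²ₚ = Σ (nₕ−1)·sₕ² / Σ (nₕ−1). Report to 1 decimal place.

1326311.0

Degrees of freedom: 55 + 49 + 114 + 35 + 24 = 277.
Σ(nₕ−1)sₕ² = 55·2931868.5529 + 49·942724.4836 + 114·1103823.3969 + 35·776865.96 + 24·288154.24 = 367388147.7125.
s²ₚ = 367388147.7125 / 277 = 1326311.003... → 1326311.0.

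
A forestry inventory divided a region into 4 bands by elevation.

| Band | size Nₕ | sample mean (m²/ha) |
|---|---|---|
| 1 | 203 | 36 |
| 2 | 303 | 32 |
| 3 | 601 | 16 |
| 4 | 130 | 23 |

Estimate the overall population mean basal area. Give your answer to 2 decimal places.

x̄_st = (Σ Nₕx̄ₕ) / (Σ Nₕ) = (203·36 + 303·32 + 601·16 + 130·23) / 1237
= 29610 / 1237 = 23.9369... → 23.94.

23.94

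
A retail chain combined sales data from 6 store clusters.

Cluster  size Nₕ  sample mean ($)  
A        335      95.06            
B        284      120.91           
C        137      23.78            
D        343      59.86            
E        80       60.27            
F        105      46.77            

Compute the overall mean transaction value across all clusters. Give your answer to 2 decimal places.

N = 1284; weights Wₕ = Nₕ/N = (0.2609, 0.2212, 0.1067, 0.2671, 0.0623, 0.0818).
x̄_st = Σ Wₕ·x̄ₕ = 0.2609·95.06 + 0.2212·120.91 + 0.1067·23.78 + 0.2671·59.86 + 0.0623·60.27 + 0.0818·46.77 ≈ 77.6525...
→ 77.65.

77.65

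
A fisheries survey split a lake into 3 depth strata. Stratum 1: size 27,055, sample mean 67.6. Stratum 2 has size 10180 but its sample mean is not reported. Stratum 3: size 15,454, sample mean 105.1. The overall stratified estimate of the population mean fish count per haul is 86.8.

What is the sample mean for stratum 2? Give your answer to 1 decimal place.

N = 27055 + 10180 + 15454 = 52689.
Overall total = μ·N = 86.8·52689 = 4573405.2.
Subtract the known strata: 27055·67.6 + 15454·105.1 = 3453133.4.
Remaining total for stratum 2: 4573405.2 − 3453133.4 = 1120271.8.
Divide by its size: 1120271.8 / 10180 = 110.046... → 110.0.

110.0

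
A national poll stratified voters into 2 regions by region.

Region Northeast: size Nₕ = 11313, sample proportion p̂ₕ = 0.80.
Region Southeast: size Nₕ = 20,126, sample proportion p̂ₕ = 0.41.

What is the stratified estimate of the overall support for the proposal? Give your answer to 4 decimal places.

Wₕ = Nₕ/N with N = 31439: 0.3598, 0.6402.
p̂_st = 0.3598·0.80 + 0.6402·0.41 ≈ 0.550337... → 0.5503.

0.5503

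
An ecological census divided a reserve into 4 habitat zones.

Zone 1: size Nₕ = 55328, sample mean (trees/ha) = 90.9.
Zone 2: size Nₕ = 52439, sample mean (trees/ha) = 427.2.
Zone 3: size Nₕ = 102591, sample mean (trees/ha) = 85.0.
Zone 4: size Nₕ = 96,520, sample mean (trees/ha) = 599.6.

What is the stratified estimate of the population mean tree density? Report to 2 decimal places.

N = 306878; weights Wₕ = Nₕ/N = (0.1803, 0.1709, 0.3343, 0.3145).
x̄_st = Σ Wₕ·x̄ₕ = 0.1803·90.9 + 0.1709·427.2 + 0.3343·85.0 + 0.3145·599.6 ≈ 306.3917...
→ 306.39.

306.39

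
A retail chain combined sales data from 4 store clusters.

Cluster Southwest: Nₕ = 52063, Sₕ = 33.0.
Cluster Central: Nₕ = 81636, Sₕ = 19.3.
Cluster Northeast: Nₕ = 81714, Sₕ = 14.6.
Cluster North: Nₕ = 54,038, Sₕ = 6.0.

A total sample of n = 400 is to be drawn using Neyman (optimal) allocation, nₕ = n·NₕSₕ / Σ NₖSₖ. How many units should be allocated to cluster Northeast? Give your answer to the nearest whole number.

Southwest: NₕSₕ = 52063·33.0 = 1718079
Central: NₕSₕ = 81636·19.3 = 1575574.8
Northeast: NₕSₕ = 81714·14.6 = 1193024.4
North: NₕSₕ = 54038·6.0 = 324228
Σ NₕSₕ = 4810906.2.
n_Northeast = 400·1193024.4/4810906.2 = 99.193... → 99.

99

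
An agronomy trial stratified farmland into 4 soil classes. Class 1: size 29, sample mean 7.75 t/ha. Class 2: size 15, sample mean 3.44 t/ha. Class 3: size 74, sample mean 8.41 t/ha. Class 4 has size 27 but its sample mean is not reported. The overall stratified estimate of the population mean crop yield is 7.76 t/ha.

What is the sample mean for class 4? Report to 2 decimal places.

8.39

Σ Nₕx̄ₕ = N·μ, so 27·x̄_4 = 145·7.76 − (29·7.75 + 15·3.44 + 74·8.41).
= 1125.2 − 898.69 = 226.51.
x̄_4 = 226.51 / 27 = 8.3893... → 8.39.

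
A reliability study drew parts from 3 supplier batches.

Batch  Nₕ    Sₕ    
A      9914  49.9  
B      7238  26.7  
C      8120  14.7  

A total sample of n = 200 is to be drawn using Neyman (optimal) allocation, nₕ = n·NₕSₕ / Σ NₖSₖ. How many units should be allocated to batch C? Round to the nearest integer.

30

Σ NₕSₕ = 9914·49.9 + 7238·26.7 + 8120·14.7 = 807327.2.
Share for C: 119364/807327.2 = 0.14785.
n_C = 200 × 0.14785 = 29.570... → 30.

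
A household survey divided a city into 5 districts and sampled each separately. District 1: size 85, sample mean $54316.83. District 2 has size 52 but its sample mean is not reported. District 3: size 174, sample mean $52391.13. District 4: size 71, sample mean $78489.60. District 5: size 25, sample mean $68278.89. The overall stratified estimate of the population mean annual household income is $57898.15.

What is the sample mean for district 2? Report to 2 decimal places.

49073.58

Σ Nₕx̄ₕ = N·μ, so 52·x̄_2 = 407·57898.15 − (85·54316.83 + 174·52391.13 + 71·78489.60 + 25·68278.89).
= 23564547.05 − 21012721.02 = 2551826.03.
x̄_2 = 2551826.03 / 52 = 49073.5775 → 49073.58.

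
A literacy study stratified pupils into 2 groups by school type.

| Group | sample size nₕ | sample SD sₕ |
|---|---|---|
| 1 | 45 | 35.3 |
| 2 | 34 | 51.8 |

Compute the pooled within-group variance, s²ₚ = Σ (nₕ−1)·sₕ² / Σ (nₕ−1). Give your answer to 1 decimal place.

Degrees of freedom: 44 + 33 = 77.
Σ(nₕ−1)sₕ² = 44·1246.09 + 33·2683.24 = 143374.88.
s²ₚ = 143374.88 / 77 = 1862.011... → 1862.0.

1862.0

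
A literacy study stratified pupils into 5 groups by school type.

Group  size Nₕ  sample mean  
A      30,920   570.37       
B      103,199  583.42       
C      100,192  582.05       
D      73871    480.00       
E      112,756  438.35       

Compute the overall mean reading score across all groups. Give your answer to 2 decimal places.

525.13

N = 420938; weights Wₕ = Nₕ/N = (0.0735, 0.2452, 0.2380, 0.1755, 0.2679).
x̄_st = Σ Wₕ·x̄ₕ = 0.0735·570.37 + 0.2452·583.42 + 0.2380·582.05 + 0.1755·480.00 + 0.2679·438.35 ≈ 525.1263...
→ 525.13.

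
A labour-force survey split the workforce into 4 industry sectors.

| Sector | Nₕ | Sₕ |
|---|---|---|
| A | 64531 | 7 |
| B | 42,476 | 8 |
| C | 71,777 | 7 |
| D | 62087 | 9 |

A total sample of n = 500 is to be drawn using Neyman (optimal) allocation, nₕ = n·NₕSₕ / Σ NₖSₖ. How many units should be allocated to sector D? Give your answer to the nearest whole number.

A: NₕSₕ = 64531·7 = 451717
B: NₕSₕ = 42476·8 = 339808
C: NₕSₕ = 71777·7 = 502439
D: NₕSₕ = 62087·9 = 558783
Σ NₕSₕ = 1852747.
n_D = 500·558783/1852747 = 150.799... → 151.

151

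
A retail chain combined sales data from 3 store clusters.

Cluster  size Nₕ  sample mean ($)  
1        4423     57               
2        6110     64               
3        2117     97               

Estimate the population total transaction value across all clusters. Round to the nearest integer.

848500

Population total = Σ Nₕ·x̄ₕ (each stratum's size times its mean).
4423·57 + 6110·64 + 2117·97 = 252111 + 391040 + 205349 = 848500.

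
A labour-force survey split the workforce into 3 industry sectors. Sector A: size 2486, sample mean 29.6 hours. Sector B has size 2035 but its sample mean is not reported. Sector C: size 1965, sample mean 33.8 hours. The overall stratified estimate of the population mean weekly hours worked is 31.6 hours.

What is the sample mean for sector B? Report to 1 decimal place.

31.9

N = 2486 + 2035 + 1965 = 6486.
Overall total = μ·N = 31.6·6486 = 204957.6.
Subtract the known strata: 2486·29.6 + 1965·33.8 = 140002.6.
Remaining total for sector B: 204957.6 − 140002.6 = 64955.
Divide by its size: 64955 / 2035 = 31.919... → 31.9.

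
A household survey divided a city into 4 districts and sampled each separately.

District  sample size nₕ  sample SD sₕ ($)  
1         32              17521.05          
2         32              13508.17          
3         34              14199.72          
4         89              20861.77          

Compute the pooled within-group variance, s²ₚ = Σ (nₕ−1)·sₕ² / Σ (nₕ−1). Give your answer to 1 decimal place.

328556471.7

Degrees of freedom: 31 + 31 + 33 + 88 = 183.
Σ(nₕ−1)sₕ² = 31·306987193.1025 + 31·182470656.7489 + 33·201632048.0784 + 88·435213447.5329 = 60125834314.8758.
s²ₚ = 60125834314.8758 / 183 = 328556471.666... → 328556471.7.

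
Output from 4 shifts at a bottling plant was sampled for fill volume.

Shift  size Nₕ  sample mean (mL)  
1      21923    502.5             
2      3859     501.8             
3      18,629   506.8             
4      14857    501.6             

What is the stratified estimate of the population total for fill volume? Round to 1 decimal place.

1: 21923·502.5 = 11016307.5
2: 3859·501.8 = 1936446.2
3: 18629·506.8 = 9441177.2
4: 14857·501.6 = 7452271.2
τ̂ = Σ Nₕx̄ₕ = 29846202.1.

29846202.1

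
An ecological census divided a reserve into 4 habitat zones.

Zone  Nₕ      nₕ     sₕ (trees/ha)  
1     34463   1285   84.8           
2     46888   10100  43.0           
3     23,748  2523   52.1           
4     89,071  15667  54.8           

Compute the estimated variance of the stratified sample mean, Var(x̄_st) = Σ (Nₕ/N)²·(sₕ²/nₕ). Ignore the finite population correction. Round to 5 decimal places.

0.24339

N = 194170. Term for each stratum: Wₕ²sₕ²/nₕ.
Var(x̄_st) = 0.17629114 + 0.01067517 + 0.01609341 + 0.04033515 = 0.24339486 → 0.24339.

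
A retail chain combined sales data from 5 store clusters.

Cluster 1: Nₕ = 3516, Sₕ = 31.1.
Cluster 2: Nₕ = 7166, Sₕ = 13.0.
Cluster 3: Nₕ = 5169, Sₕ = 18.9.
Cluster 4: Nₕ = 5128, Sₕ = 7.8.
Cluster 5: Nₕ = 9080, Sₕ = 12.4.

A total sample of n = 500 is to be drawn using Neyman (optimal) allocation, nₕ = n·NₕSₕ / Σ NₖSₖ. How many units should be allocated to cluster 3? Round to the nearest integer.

1: NₕSₕ = 3516·31.1 = 109347.6
2: NₕSₕ = 7166·13.0 = 93158
3: NₕSₕ = 5169·18.9 = 97694.1
4: NₕSₕ = 5128·7.8 = 39998.4
5: NₕSₕ = 9080·12.4 = 112592
Σ NₕSₕ = 452790.1.
n_3 = 500·97694.1/452790.1 = 107.880... → 108.

108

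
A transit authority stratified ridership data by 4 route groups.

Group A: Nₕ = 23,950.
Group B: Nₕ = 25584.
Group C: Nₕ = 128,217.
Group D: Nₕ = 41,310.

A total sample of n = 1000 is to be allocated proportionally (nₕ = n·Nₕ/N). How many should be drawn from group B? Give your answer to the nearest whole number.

117

Share of group B = 25584/219061 = 0.11679.
Allocate 1000 × 0.11679 = 116.789... → 117.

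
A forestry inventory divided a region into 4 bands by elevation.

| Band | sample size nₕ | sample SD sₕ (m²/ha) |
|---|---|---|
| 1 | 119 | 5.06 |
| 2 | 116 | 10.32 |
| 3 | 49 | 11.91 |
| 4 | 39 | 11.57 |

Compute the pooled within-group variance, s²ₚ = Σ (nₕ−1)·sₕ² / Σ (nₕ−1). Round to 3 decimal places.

1: (119−1)·5.06² = 118·25.6036 = 3021.2248
2: (116−1)·10.32² = 115·106.5024 = 12247.776
3: (49−1)·11.91² = 48·141.8481 = 6808.7088
4: (39−1)·11.57² = 38·133.8649 = 5086.8662
Numerator = 27164.5758; denominator = Σ(nₕ−1) = 319.
s²ₚ = 27164.5758/319 = 85.15541... → 85.155.

85.155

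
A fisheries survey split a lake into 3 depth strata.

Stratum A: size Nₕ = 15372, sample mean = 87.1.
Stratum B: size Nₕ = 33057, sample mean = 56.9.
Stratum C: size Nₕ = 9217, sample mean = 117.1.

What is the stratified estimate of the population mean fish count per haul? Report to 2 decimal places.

74.58

N = 57646; weights Wₕ = Nₕ/N = (0.2667, 0.5734, 0.1599).
x̄_st = Σ Wₕ·x̄ₕ = 0.2667·87.1 + 0.5734·56.9 + 0.1599·117.1 ≈ 74.5786...
→ 74.58.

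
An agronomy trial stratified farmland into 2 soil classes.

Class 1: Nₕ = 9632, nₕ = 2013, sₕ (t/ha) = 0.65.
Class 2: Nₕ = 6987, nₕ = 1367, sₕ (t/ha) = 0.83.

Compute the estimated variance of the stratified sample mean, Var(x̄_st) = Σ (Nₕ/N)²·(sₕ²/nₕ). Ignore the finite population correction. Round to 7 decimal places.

N = 16619; Wₕ = Nₕ/N.
class 1: (9632/16619)²·0.65²/2013 = 0.0000705028
class 2: (6987/16619)²·0.83²/1367 = 0.0000890757
Sum = 0.0001595785 → 0.0001596.

0.0001596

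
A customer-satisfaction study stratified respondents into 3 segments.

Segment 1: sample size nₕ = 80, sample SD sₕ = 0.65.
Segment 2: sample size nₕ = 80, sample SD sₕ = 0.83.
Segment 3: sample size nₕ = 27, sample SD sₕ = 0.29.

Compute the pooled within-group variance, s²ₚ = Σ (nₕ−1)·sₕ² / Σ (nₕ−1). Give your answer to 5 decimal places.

0.48906

1: (80−1)·0.65² = 79·0.4225 = 33.3775
2: (80−1)·0.83² = 79·0.6889 = 54.4231
3: (27−1)·0.29² = 26·0.0841 = 2.1866
Numerator = 89.9872; denominator = Σ(nₕ−1) = 184.
s²ₚ = 89.9872/184 = 0.4890609... → 0.48906.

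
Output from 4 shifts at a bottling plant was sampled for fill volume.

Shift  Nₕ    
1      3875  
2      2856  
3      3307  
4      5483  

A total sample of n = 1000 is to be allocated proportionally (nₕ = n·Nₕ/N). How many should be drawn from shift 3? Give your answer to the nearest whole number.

213

N = 3875 + 2856 + 3307 + 5483 = 15521.
n_3 = 1000·3307/15521 = 213.066... → 213.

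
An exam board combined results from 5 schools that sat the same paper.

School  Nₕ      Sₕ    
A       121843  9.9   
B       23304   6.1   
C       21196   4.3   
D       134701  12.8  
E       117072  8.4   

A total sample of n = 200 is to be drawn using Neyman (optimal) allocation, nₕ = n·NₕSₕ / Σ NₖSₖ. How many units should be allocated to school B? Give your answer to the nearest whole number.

Σ NₕSₕ = 121843·9.9 + 23304·6.1 + 21196·4.3 + 134701·12.8 + 117072·8.4 = 4147120.5.
Share for B: 142154.4/4147120.5 = 0.03428.
n_B = 200 × 0.03428 = 6.856... → 7.

7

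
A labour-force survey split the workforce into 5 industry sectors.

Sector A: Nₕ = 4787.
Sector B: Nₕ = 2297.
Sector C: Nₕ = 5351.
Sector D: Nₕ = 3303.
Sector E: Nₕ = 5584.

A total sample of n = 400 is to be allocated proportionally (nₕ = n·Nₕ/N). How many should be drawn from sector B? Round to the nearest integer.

N = 4787 + 2297 + 5351 + 3303 + 5584 = 21322.
n_B = 400·2297/21322 = 43.092... → 43.

43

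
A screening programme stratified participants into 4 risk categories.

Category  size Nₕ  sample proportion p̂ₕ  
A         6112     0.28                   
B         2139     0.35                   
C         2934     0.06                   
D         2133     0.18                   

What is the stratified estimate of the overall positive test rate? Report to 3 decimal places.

0.227

Wₕ = Nₕ/N with N = 13318: 0.4589, 0.1606, 0.2203, 0.1602.
p̂_st = 0.4589·0.28 + 0.1606·0.35 + 0.2203·0.06 + 0.1602·0.18 ≈ 0.22676... → 0.227.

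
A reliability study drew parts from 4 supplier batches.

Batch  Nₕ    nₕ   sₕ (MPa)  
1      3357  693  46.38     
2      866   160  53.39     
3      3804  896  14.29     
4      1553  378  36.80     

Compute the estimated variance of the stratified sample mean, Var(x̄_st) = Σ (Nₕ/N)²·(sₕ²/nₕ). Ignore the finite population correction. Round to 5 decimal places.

N = 9580; Wₕ = Nₕ/N.
batch 1: (3357/9580)²·46.38²/693 = 0.38115351
batch 2: (866/9580)²·53.39²/160 = 0.14558098
batch 3: (3804/9580)²·14.29²/896 = 0.03593407
batch 4: (1553/9580)²·36.80²/378 = 0.09414900
Sum = 0.65681756 → 0.65682.

0.65682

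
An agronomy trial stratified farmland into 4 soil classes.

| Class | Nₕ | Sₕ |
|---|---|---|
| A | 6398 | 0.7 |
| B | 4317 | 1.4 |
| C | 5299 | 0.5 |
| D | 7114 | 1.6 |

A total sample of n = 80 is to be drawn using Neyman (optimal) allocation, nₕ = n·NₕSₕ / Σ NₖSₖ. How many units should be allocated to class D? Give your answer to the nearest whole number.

37

A: NₕSₕ = 6398·0.7 = 4478.6
B: NₕSₕ = 4317·1.4 = 6043.8
C: NₕSₕ = 5299·0.5 = 2649.5
D: NₕSₕ = 7114·1.6 = 11382.4
Σ NₕSₕ = 24554.3.
n_D = 80·11382.4/24554.3 = 37.085... → 37.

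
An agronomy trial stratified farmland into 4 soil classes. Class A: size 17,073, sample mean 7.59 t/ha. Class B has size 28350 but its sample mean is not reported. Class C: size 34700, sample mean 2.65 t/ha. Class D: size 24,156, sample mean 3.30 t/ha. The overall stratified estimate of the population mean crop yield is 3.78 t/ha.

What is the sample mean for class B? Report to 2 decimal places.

3.28

Σ Nₕx̄ₕ = N·μ, so 28350·x̄_B = 104279·3.78 − (17073·7.59 + 34700·2.65 + 24156·3.30).
= 394174.62 − 301253.87 = 92920.75.
x̄_B = 92920.75 / 28350 = 3.2776... → 3.28.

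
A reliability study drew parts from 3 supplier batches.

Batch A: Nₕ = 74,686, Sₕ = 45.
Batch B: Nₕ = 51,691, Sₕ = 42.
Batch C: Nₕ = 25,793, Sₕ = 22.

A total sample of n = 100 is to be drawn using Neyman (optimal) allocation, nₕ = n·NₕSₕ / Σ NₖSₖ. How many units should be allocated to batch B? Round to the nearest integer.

A: NₕSₕ = 74686·45 = 3360870
B: NₕSₕ = 51691·42 = 2171022
C: NₕSₕ = 25793·22 = 567446
Σ NₕSₕ = 6099338.
n_B = 100·2171022/6099338 = 35.594... → 36.

36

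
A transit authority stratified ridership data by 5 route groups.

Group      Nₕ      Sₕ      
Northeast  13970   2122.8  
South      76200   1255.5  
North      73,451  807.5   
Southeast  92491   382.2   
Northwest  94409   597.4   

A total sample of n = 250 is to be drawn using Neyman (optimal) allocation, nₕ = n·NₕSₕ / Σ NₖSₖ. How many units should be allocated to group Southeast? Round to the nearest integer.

32

Northeast: NₕSₕ = 13970·2122.8 = 29655516
South: NₕSₕ = 76200·1255.5 = 95669100
North: NₕSₕ = 73451·807.5 = 59311682.5
Southeast: NₕSₕ = 92491·382.2 = 35350060.2
Northwest: NₕSₕ = 94409·597.4 = 56399936.6
Σ NₕSₕ = 276386295.3.
n_Southeast = 250·35350060.2/276386295.3 = 31.975... → 32.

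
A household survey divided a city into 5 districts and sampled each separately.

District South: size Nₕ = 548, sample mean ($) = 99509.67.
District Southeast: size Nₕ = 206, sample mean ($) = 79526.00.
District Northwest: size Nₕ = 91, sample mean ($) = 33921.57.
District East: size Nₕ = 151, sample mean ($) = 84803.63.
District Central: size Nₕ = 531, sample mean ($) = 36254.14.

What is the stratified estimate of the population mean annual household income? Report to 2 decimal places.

N = 548 + 206 + 91 + 151 + 531 = 1527.
Overall mean = Σ (Nₕ/N)·x̄ₕ — weight by population share, not a simple average.
Σ Nₕx̄ₕ = 548·99509.67 + 206·79526.00 + 91·33921.57 + 151·84803.63 + 531·36254.14 = 54531299.16 + 16382356 + 3086862.87 + 12805348.13 + 19250948.34 = 106056814.5.
Divide by N: 106056814.5 / 1527 = 69454.3644... → 69454.36.

69454.36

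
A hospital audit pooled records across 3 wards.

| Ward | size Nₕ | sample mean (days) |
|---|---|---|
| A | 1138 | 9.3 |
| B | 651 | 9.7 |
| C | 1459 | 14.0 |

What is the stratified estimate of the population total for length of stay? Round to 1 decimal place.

37324.1

Population total = Σ Nₕ·x̄ₕ (each stratum's size times its mean).
1138·9.3 + 651·9.7 + 1459·14.0 = 10583.4 + 6314.7 + 20426 = 37324.1.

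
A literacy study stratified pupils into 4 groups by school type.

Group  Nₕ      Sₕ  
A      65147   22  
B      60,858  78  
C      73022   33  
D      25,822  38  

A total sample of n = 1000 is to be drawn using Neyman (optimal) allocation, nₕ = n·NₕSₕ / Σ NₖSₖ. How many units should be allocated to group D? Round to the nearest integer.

103

Σ NₕSₕ = 65147·22 + 60858·78 + 73022·33 + 25822·38 = 9571120.
Share for D: 981236/9571120 = 0.10252.
n_D = 1000 × 0.10252 = 102.520... → 103.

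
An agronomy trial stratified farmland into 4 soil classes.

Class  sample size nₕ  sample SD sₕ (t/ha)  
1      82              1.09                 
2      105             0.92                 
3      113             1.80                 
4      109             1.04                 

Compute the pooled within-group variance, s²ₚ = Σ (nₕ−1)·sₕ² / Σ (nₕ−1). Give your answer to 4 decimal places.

1.6394

1: (82−1)·1.09² = 81·1.1881 = 96.2361
2: (105−1)·0.92² = 104·0.8464 = 88.0256
3: (113−1)·1.80² = 112·3.24 = 362.88
4: (109−1)·1.04² = 108·1.0816 = 116.8128
Numerator = 663.9545; denominator = Σ(nₕ−1) = 405.
s²ₚ = 663.9545/405 = 1.639394... → 1.6394.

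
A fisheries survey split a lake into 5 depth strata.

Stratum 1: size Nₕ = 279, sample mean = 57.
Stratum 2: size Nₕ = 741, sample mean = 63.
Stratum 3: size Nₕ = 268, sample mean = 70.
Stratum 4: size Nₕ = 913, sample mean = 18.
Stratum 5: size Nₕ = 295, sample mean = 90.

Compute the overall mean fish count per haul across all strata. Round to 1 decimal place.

49.8

N = 279 + 741 + 268 + 913 + 295 = 2496.
Overall mean = Σ (Nₕ/N)·x̄ₕ — weight by population share, not a simple average.
Σ Nₕx̄ₕ = 279·57 + 741·63 + 268·70 + 913·18 + 295·90 = 15903 + 46683 + 18760 + 16434 + 26550 = 124330.
Divide by N: 124330 / 2496 = 49.812... → 49.8.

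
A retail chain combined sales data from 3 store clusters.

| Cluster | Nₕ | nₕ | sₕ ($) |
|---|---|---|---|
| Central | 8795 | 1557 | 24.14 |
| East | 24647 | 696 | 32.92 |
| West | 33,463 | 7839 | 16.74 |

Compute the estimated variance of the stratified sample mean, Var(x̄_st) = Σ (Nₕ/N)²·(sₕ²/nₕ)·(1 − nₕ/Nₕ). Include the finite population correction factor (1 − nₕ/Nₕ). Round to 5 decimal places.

0.21751

N = 66905; Wₕ = Nₕ/N.
cluster Central: (8795/66905)²·24.14²/1557·(1 − 1557/8795) = 0.00532259
cluster East: (24647/66905)²·32.92²/696·(1 − 696/24647) = 0.20534351
cluster West: (33463/66905)²·16.74²/7839·(1 − 7839/33463) = 0.00684770
Sum = 0.21751380 → 0.21751.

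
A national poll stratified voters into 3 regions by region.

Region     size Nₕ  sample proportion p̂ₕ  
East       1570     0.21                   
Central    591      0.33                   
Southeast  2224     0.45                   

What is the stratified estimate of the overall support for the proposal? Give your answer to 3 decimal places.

Wₕ = Nₕ/N with N = 4385: 0.3580, 0.1348, 0.5072.
p̂_st = 0.3580·0.21 + 0.1348·0.33 + 0.5072·0.45 ≈ 0.34790... → 0.348.

0.348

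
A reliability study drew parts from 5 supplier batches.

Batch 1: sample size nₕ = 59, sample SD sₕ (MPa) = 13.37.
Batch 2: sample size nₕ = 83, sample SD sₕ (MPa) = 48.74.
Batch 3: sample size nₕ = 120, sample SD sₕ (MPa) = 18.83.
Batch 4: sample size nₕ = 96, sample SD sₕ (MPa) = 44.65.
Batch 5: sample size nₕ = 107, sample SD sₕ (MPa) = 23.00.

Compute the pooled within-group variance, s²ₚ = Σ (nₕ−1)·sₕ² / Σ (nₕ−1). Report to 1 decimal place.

Degrees of freedom: 58 + 82 + 119 + 95 + 106 = 460.
Σ(nₕ−1)sₕ² = 58·178.7569 + 82·2375.5876 + 119·354.5689 + 95·1993.6225 + 106·529 = 492827.92.
s²ₚ = 492827.92 / 460 = 1071.365... → 1071.4.

1071.4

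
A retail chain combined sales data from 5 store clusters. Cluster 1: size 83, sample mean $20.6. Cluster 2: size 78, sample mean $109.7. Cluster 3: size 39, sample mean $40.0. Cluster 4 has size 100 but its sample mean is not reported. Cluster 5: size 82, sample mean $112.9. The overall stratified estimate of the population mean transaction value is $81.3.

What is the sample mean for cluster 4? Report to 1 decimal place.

N = 83 + 78 + 39 + 100 + 82 = 382.
Overall total = μ·N = 81.3·382 = 31056.6.
Subtract the known strata: 83·20.6 + 78·109.7 + 39·40.0 + 82·112.9 = 21084.2.
Remaining total for cluster 4: 31056.6 − 21084.2 = 9972.4.
Divide by its size: 9972.4 / 100 = 99.724 → 99.7.

99.7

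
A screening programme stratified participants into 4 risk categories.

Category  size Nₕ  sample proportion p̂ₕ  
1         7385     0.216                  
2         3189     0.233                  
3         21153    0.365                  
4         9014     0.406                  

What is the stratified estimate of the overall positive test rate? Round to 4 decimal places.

0.3367

Wₕ = Nₕ/N with N = 40741: 0.1813, 0.0783, 0.5192, 0.2213.
p̂_st = 0.1813·0.216 + 0.0783·0.233 + 0.5192·0.365 + 0.2213·0.406 ≈ 0.336730... → 0.3367.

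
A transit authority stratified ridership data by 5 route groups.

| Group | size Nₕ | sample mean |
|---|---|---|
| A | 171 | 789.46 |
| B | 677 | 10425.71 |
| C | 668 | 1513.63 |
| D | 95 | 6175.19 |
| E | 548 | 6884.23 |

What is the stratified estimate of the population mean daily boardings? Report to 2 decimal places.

N = 171 + 677 + 668 + 95 + 548 = 2159.
Weight each subgroup mean by Nₕ/N and sum.
Σ Nₕx̄ₕ = 171·789.46 + 677·10425.71 + 668·1513.63 + 95·6175.19 + 548·6884.23 = 134997.66 + 7058205.67 + 1011104.84 + 586643.05 + 3772558.04 = 12563509.26.
Divide by N: 12563509.26 / 2159 = 5819.1335... → 5819.13.

5819.13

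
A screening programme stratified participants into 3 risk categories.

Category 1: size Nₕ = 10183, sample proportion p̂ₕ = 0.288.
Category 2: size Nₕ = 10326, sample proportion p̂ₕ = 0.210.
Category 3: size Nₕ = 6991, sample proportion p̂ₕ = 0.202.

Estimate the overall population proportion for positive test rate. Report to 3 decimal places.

N = 10183 + 10326 + 6991 = 27500.
Overall proportion = Σ (Nₕ/N)·p̂ₕ.
Σ Nₕp̂ₕ = 2932.704 + 2168.46 + 1412.182 = 6513.346.
6513.346 / 27500 = 0.23685... → 0.237.

0.237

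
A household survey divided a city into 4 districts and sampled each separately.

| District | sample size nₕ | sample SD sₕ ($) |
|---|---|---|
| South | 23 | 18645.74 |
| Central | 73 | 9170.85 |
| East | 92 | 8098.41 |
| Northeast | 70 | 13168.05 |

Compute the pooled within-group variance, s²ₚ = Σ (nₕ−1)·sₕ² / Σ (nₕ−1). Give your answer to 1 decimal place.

South: (23−1)·18645.74² = 22·347663620.1476 = 7648599643.2472
Central: (73−1)·9170.85² = 72·84104489.7225 = 6055523260.02
East: (92−1)·8098.41² = 91·65584244.5281 = 5968166252.0571
Northeast: (70−1)·13168.05² = 69·173397540.8025 = 11964430315.3725
Numerator = 31636719470.6968; denominator = Σ(nₕ−1) = 254.
s²ₚ = 31636719470.6968/254 = 124554013.664... → 124554013.7.

124554013.7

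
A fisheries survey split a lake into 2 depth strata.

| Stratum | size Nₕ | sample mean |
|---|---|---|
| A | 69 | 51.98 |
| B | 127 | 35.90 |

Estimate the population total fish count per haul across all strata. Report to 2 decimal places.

Estimate total by summing Nₕ·x̄ₕ over strata.
69·51.98 + 127·35.90 = 3586.62 + 4559.3 = 8145.92.

8145.92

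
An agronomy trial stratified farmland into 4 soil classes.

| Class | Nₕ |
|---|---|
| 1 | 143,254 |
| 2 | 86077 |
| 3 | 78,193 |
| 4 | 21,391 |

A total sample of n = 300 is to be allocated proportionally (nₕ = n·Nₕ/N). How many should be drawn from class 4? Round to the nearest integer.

Share of class 4 = 21391/328915 = 0.06504.
Allocate 300 × 0.06504 = 19.511... → 20.

20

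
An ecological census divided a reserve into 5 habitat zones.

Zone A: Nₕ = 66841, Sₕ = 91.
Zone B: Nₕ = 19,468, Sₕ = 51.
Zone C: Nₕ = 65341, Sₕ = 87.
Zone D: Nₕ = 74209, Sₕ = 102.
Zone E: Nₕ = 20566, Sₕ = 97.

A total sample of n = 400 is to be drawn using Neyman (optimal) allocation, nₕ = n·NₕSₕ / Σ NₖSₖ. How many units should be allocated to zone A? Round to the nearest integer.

A: NₕSₕ = 66841·91 = 6082531
B: NₕSₕ = 19468·51 = 992868
C: NₕSₕ = 65341·87 = 5684667
D: NₕSₕ = 74209·102 = 7569318
E: NₕSₕ = 20566·97 = 1994902
Σ NₕSₕ = 22324286.
n_A = 400·6082531/22324286 = 108.985... → 109.

109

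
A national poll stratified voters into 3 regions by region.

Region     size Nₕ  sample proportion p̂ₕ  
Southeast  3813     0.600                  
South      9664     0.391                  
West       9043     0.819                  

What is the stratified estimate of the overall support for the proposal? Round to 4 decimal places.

Wₕ = Nₕ/N with N = 22520: 0.1693, 0.4291, 0.4016.
p̂_st = 0.1693·0.600 + 0.4291·0.391 + 0.4016·0.819 ≈ 0.598252... → 0.5983.

0.5983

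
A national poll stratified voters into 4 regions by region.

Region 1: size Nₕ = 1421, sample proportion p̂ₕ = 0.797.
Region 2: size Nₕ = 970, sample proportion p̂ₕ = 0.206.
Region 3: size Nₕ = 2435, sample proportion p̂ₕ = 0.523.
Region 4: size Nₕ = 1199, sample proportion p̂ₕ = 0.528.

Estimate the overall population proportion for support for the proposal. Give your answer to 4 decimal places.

0.5376

Wₕ = Nₕ/N with N = 6025: 0.2359, 0.1610, 0.4041, 0.1990.
p̂_st = 0.2359·0.797 + 0.1610·0.206 + 0.4041·0.523 + 0.1990·0.528 ≈ 0.537582... → 0.5376.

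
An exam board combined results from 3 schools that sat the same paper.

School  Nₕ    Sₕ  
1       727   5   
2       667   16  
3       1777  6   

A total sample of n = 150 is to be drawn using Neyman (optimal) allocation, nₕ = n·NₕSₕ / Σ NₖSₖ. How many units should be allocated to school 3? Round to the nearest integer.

Σ NₕSₕ = 727·5 + 667·16 + 1777·6 = 24969.
Share for 3: 10662/24969 = 0.42701.
n_3 = 150 × 0.42701 = 64.051... → 64.

64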